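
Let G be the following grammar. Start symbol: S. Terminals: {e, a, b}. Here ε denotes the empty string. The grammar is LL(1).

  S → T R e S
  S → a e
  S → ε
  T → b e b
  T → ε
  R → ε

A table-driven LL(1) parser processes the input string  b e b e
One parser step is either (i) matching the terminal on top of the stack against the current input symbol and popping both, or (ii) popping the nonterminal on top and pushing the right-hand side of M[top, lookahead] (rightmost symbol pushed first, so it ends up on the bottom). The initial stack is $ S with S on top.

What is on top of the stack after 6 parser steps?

     Stack          Input      Action
  1  $ S            b e b e $  expand S → T R e S
  2  $ S e R T      b e b e $  expand T → b e b
  3  $ S e R b e b  b e b e $  match b
  4  $ S e R b e    e b e $    match e
  5  $ S e R b      b e $      match b
  6  $ S e R        e $        expand R → ε
Stack after step 6: $ S e (top = e).

e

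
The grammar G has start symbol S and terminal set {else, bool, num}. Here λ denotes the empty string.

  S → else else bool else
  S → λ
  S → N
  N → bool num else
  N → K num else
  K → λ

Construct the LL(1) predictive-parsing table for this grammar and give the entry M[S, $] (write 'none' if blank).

S → λ

FIRST(K): from K→λ we get {λ}. So FIRST(K) = {λ}.
FIRST(N): from N→bool num else we get {bool}; from N→K num else we get {num}. So FIRST(N) = {bool, num}.
FIRST(S): from S→else else bool else we get {else}; from S→λ we get {λ}; from S→N we get {bool, num}. So FIRST(S) = {λ, bool, else, num}.
FOLLOW(S) includes $ since S is the start symbol.
FOLLOW(S): S appears on no right-hand side. Thus FOLLOW(S) = {$}.
For S → else else bool else: FIRST(else else bool else) = {else}, so it goes in M[S, t] for t ∈ {else}.
For S → λ: FIRST(λ) = {λ}, so it goes in M[S, t] for t ∈ {}; since λ ∈ FIRST, also for every t ∈ FOLLOW(S) = {$}.
For S → N: FIRST(N) = {bool, num}, so it goes in M[S, t] for t ∈ {bool, num}.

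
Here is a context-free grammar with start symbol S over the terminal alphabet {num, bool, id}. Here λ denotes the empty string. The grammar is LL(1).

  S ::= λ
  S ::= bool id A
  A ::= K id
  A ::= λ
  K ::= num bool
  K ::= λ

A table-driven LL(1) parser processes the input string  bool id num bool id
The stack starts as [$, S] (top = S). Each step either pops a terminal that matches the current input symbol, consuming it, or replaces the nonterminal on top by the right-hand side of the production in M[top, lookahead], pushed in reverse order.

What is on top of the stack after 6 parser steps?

step 1: stack=$ S  input=bool id num bool id $  — expand S ::= bool id A
step 2: stack=$ A id bool  input=bool id num bool id $  — match bool
step 3: stack=$ A id  input=id num bool id $  — match id
step 4: stack=$ A  input=num bool id $  — expand A ::= K id
step 5: stack=$ id K  input=num bool id $  — expand K ::= num bool
step 6: stack=$ id bool num  input=num bool id $  — match num
Stack after step 6: $ id bool (top = bool).

bool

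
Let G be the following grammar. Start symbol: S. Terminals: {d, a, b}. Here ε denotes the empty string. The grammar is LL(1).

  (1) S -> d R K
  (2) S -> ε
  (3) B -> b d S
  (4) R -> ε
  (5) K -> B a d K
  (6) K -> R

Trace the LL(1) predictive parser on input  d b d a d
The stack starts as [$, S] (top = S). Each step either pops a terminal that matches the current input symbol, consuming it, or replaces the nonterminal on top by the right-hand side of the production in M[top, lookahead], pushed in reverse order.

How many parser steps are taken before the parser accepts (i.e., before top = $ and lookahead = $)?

step 1: stack=$ S  input=d b d a d $  — expand S -> d R K
step 2: stack=$ K R d  input=d b d a d $  — match d
step 3: stack=$ K R  input=b d a d $  — expand R -> ε
step 4: stack=$ K  input=b d a d $  — expand K -> B a d K
step 5: stack=$ K d a B  input=b d a d $  — expand B -> b d S
step 6: stack=$ K d a S d b  input=b d a d $  — match b
step 7: stack=$ K d a S d  input=d a d $  — match d
step 8: stack=$ K d a S  input=a d $  — expand S -> ε
step 9: stack=$ K d a  input=a d $  — match a
step 10: stack=$ K d  input=d $  — match d
step 11: stack=$ K  input=$  — expand K -> R
step 12: stack=$ R  input=$  — expand R -> ε
Accept reached after 12 steps.

12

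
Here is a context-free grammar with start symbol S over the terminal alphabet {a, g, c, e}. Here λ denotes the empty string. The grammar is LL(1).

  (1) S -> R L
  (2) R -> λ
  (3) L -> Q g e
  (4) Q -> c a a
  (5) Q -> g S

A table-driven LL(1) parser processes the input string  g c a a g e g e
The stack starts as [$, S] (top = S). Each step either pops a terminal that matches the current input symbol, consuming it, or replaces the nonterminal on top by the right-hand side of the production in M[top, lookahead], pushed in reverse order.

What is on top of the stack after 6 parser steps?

step 1: stack=$ S  input=g c a a g e g e $  — expand S -> R L
step 2: stack=$ L R  input=g c a a g e g e $  — expand R -> λ
step 3: stack=$ L  input=g c a a g e g e $  — expand L -> Q g e
step 4: stack=$ e g Q  input=g c a a g e g e $  — expand Q -> g S
step 5: stack=$ e g S g  input=g c a a g e g e $  — match g
step 6: stack=$ e g S  input=c a a g e g e $  — expand S -> R L
Stack after step 6: $ e g L R (top = R).

R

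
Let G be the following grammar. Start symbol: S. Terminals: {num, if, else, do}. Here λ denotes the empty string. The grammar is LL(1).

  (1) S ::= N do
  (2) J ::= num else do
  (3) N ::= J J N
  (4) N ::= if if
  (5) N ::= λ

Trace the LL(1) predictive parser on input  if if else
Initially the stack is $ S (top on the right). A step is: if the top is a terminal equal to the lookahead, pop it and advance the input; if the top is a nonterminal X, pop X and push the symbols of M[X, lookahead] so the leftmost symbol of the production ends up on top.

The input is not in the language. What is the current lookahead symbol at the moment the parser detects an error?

     Stack       Input         Action
  1  $ S         if if else $  expand S ::= N do
  2  $ do N      if if else $  expand N ::= if if
  3  $ do if if  if if else $  match if
  4  $ do if     if else $     match if
  5  $ do        else $        error: top is terminal do but lookahead is else

else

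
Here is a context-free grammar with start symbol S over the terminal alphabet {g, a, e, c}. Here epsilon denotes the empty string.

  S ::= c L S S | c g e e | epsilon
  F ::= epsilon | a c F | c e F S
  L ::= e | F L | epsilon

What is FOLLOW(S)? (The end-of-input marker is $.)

{$, a, c, e}

FIRST(S) = {epsilon, c}
FIRST(F) = {epsilon, a, c}
FIRST(L) = {epsilon, a, c, e}  (via F L)
FOLLOW(S) includes $ since S is the start symbol.
FOLLOW(S): in S::=c L S S (occurrence 1), S is followed by S with FIRST {epsilon, c}; in S::=c L S S (occurrence 1), the suffix after S is nullable (adds nothing new); in S::=c L S S (occurrence 2), the suffix after S is empty (adds nothing new); in F::=c e F S, the suffix after S is empty, so FOLLOW(S) ⊇ FOLLOW(F) = {$, a, c, e}. Thus FOLLOW(S) = {$, a, c, e}.
FOLLOW(L): in S::=c L S S, L is followed by S S with FIRST {epsilon, c}; in S::=c L S S, the suffix after L is nullable, so FOLLOW(L) ⊇ FOLLOW(S) = {$, a, c, e}; in L::=F L, the suffix after L is empty (adds nothing new). Thus FOLLOW(L) = {$, a, c, e}.
FOLLOW(F): in F::=a c F, the suffix after F is empty (adds nothing new); in F::=c e F S, F is followed by S with FIRST {epsilon, c}; in F::=c e F S, the suffix after F is nullable (adds nothing new); in L::=F L, F is followed by L with FIRST {epsilon, a, c, e}; in L::=F L, the suffix after F is nullable, so FOLLOW(F) ⊇ FOLLOW(L) = {$, a, c, e}. Thus FOLLOW(F) = {$, a, c, e}.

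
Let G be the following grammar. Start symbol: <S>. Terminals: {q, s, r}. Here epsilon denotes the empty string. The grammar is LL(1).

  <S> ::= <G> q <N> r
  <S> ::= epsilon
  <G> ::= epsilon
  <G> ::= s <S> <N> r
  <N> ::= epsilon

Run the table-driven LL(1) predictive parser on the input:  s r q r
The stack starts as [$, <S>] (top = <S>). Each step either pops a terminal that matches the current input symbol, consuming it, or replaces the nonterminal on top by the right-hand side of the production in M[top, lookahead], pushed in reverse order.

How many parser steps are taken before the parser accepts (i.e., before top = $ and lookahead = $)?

     Stack                  Input      Action
  1  $ <S>                  s r q r $  expand <S> ::= <G> q <N> r
  2  $ r <N> q <G>          s r q r $  expand <G> ::= s <S> <N> r
  3  $ r <N> q r <N> <S> s  s r q r $  match s
  4  $ r <N> q r <N> <S>    r q r $    expand <S> ::= epsilon
  5  $ r <N> q r <N>        r q r $    expand <N> ::= epsilon
  6  $ r <N> q r            r q r $    match r
  7  $ r <N> q              q r $      match q
  8  $ r <N>                r $        expand <N> ::= epsilon
  9  $ r                    r $        match r
Accept reached after 9 steps.

9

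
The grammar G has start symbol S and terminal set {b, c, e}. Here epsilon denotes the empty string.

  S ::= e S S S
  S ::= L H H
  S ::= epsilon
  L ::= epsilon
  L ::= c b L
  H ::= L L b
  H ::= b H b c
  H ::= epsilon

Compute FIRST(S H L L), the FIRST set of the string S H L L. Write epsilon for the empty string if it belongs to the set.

{epsilon, b, c, e}

FIRST(L) = {epsilon, c}
FIRST(H) = {epsilon, b, c}  (via L L b)
FIRST(S) = {epsilon, b, c, e}  (via L H H)
FIRST(S H L L): take FIRST of each symbol in turn, carrying on past any symbol whose FIRST contains epsilon; result {epsilon, b, c, e}.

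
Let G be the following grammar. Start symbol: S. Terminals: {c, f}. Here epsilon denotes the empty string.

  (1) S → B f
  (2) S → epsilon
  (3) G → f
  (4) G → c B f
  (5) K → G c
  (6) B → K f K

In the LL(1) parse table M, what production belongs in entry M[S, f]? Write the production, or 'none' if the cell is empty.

S → B f

FIRST(G): from G→f we get {f}; from G→c B f we get {c}. So FIRST(G) = {c, f}.
FIRST(K): from K→G c we get {c, f}. So FIRST(K) = {c, f}.
FIRST(B): from B→K f K we get {c, f}. So FIRST(B) = {c, f}.
FIRST(S): from S→B f we get {c, f}; from S→epsilon we get {epsilon}. So FIRST(S) = {epsilon, c, f}.
FOLLOW(S) includes $ since S is the start symbol.
FOLLOW(S): S appears on no right-hand side. Thus FOLLOW(S) = {$}.
For S → B f: FIRST(B f) = {c, f}, so it goes in M[S, t] for t ∈ {c, f}.
For S → epsilon: FIRST(epsilon) = {epsilon}, so it goes in M[S, t] for t ∈ {}; since epsilon ∈ FIRST, also for every t ∈ FOLLOW(S) = {$}.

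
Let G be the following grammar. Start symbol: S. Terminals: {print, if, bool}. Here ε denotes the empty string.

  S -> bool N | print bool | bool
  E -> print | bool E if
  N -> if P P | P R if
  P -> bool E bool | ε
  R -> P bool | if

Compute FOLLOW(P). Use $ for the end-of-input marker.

{$, bool, if}

FIRST(S) = {bool, print}
FIRST(E) = {bool, print}
FIRST(P) = {ε, bool}
FIRST(R) = {bool, if}  (via P bool)
FIRST(N) = {bool, if}  (via P R if)
FOLLOW(S) includes $ since S is the start symbol.
FOLLOW(S): S appears on no right-hand side. Thus FOLLOW(S) = {$}.
FOLLOW(E): in E->bool E if, E is followed by if with FIRST {if}; in P->bool E bool, E is followed by bool with FIRST {bool}. Thus FOLLOW(E) = {bool, if}.
FOLLOW(N): in S->bool N, the suffix after N is empty, so FOLLOW(N) ⊇ FOLLOW(S) = {$}. Thus FOLLOW(N) = {$}.
FOLLOW(P): in N->if P P (occurrence 1), P is followed by P with FIRST {ε, bool}; in N->if P P (occurrence 1), the suffix after P is nullable, so FOLLOW(P) ⊇ FOLLOW(N) = {$}; in N->if P P (occurrence 2), the suffix after P is empty, so FOLLOW(P) ⊇ FOLLOW(N) = {$}; in N->P R if, P is followed by R if with FIRST {bool, if}; in R->P bool, P is followed by bool with FIRST {bool}. Thus FOLLOW(P) = {$, bool, if}.
FOLLOW(R): in N->P R if, R is followed by if with FIRST {if}. Thus FOLLOW(R) = {if}.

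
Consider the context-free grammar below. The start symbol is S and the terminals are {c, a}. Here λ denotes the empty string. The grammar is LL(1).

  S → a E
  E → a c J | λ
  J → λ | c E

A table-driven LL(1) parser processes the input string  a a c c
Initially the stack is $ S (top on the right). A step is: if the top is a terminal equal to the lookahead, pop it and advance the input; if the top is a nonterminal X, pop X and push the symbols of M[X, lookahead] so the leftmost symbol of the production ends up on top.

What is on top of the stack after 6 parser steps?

c

     Stack    Input      Action
  1  $ S      a a c c $  expand S → a E
  2  $ E a    a a c c $  match a
  3  $ E      a c c $    expand E → a c J
  4  $ J c a  a c c $    match a
  5  $ J c    c c $      match c
  6  $ J      c $        expand J → c E
Stack after step 6: $ E c (top = c).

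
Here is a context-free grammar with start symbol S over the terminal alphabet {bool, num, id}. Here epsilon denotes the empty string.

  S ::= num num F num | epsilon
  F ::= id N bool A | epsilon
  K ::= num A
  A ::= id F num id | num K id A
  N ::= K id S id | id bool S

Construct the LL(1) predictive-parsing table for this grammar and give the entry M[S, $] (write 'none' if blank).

FIRST(S): from S::=num num F num we get {num}; from S::=epsilon we get {epsilon}. So FIRST(S) = {epsilon, num}.
FIRST(F): from F::=id N bool A we get {id}; from F::=epsilon we get {epsilon}. So FIRST(F) = {epsilon, id}.
FIRST(K): from K::=num A we get {num}. So FIRST(K) = {num}.
FIRST(A): from A::=id F num id we get {id}; from A::=num K id A we get {num}. So FIRST(A) = {id, num}.
FIRST(N): from N::=K id S id we get {num}; from N::=id bool S we get {id}. So FIRST(N) = {id, num}.
FOLLOW(S) includes $ since S is the start symbol.
FOLLOW(N): in F::=id N bool A, N is followed by bool A with FIRST {bool}. Thus FOLLOW(N) = {bool}.
FOLLOW(S): in N::=K id S id, S is followed by id with FIRST {id}; in N::=id bool S, the suffix after S is empty, so FOLLOW(S) ⊇ FOLLOW(N) = {bool}. Thus FOLLOW(S) = {$, bool, id}.
For S ::= num num F num: FIRST(num num F num) = {num}, so it goes in M[S, t] for t ∈ {num}.
For S ::= epsilon: FIRST(epsilon) = {epsilon}, so it goes in M[S, t] for t ∈ {}; since epsilon ∈ FIRST, also for every t ∈ FOLLOW(S) = {$, bool, id}.

S ::= epsilon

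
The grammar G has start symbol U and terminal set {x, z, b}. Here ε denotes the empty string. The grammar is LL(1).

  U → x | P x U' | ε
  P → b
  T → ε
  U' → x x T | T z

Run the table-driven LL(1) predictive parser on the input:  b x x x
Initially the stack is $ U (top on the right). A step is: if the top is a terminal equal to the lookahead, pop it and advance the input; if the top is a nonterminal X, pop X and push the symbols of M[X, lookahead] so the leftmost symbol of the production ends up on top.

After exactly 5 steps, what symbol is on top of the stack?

step 1: stack=$ U  input=b x x x $  — expand U → P x U'
step 2: stack=$ U' x P  input=b x x x $  — expand P → b
step 3: stack=$ U' x b  input=b x x x $  — match b
step 4: stack=$ U' x  input=x x x $  — match x
step 5: stack=$ U'  input=x x $  — expand U' → x x T
Stack after step 5: $ T x x (top = x).

x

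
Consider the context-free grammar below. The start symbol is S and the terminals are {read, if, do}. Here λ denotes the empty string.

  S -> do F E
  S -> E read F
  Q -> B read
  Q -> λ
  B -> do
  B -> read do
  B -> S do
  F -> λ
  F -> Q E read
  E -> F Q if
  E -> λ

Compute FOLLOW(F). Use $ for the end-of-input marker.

{$, do, if, read}

FIRST(S) = {do, if, read}  (via E read F)
FIRST(B) = {do, if, read}  (via S do)
FIRST(Q) = {λ, do, if, read}  (via B read)
FIRST(F) = {λ, do, if, read}  (via Q E read)
FIRST(E) = {λ, do, if, read}  (via F Q if)
FOLLOW(S) includes $ since S is the start symbol.
FOLLOW(S): in B->S do, S is followed by do with FIRST {do}. Thus FOLLOW(S) = {$, do}.
FOLLOW(Q): in F->Q E read, Q is followed by E read with FIRST {do, if, read}; in E->F Q if, Q is followed by if with FIRST {if}. Thus FOLLOW(Q) = {do, if, read}.
FOLLOW(B): in Q->B read, B is followed by read with FIRST {read}. Thus FOLLOW(B) = {read}.
FOLLOW(F): in S->do F E, F is followed by E with FIRST {λ, do, if, read}; in S->do F E, the suffix after F is nullable, so FOLLOW(F) ⊇ FOLLOW(S) = {$, do}; in S->E read F, the suffix after F is empty, so FOLLOW(F) ⊇ FOLLOW(S) = {$, do}; in E->F Q if, F is followed by Q if with FIRST {do, if, read}. Thus FOLLOW(F) = {$, do, if, read}.
FOLLOW(E): in S->do F E, the suffix after E is empty, so FOLLOW(E) ⊇ FOLLOW(S) = {$, do}; in S->E read F, E is followed by read F with FIRST {read}; in F->Q E read, E is followed by read with FIRST {read}. Thus FOLLOW(E) = {$, do, read}.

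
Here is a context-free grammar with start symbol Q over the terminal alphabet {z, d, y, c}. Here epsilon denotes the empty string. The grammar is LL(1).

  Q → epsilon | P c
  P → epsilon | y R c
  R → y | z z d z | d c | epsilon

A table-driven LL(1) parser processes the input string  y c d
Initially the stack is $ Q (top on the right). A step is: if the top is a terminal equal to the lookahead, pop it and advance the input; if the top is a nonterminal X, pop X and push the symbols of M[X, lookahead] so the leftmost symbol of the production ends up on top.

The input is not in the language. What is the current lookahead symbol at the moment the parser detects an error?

step 1: stack=$ Q  input=y c d $  — expand Q → P c
step 2: stack=$ c P  input=y c d $  — expand P → y R c
step 3: stack=$ c c R y  input=y c d $  — match y
step 4: stack=$ c c R  input=c d $  — expand R → epsilon
step 5: stack=$ c c  input=c d $  — match c
step 6: stack=$ c  input=d $  — error: top is terminal c but lookahead is d

d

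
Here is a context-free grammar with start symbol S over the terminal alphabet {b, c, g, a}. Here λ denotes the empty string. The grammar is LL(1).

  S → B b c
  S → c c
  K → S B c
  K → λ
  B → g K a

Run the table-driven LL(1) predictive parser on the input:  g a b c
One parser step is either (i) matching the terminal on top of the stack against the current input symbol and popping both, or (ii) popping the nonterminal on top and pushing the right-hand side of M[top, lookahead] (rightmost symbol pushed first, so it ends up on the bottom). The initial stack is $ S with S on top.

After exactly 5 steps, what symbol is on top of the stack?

b

     Stack        Input      Action
  1  $ S          g a b c $  expand S → B b c
  2  $ c b B      g a b c $  expand B → g K a
  3  $ c b a K g  g a b c $  match g
  4  $ c b a K    a b c $    expand K → λ
  5  $ c b a      a b c $    match a
Stack after step 5: $ c b (top = b).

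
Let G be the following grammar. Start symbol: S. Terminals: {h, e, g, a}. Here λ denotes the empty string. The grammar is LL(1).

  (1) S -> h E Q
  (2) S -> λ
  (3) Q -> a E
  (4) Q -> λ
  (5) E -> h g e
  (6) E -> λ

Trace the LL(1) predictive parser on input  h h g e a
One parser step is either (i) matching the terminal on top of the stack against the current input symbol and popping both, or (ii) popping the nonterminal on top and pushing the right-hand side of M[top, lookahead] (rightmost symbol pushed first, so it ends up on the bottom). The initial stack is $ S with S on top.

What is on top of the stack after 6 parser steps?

step 1: stack=$ S  input=h h g e a $  — expand S -> h E Q
step 2: stack=$ Q E h  input=h h g e a $  — match h
step 3: stack=$ Q E  input=h g e a $  — expand E -> h g e
step 4: stack=$ Q e g h  input=h g e a $  — match h
step 5: stack=$ Q e g  input=g e a $  — match g
step 6: stack=$ Q e  input=e a $  — match e
Stack after step 6: $ Q (top = Q).

Q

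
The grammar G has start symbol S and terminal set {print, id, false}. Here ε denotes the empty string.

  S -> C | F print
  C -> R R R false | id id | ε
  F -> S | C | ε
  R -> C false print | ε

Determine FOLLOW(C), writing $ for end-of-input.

FIRST(S): from S->C we get {ε, false, id}; from S->F print we get {false, id, print}. So FIRST(S) = {ε, false, id, print}.
FIRST(C): from C->R R R false we get {false, id}; from C->id id we get {id}; from C->ε we get {ε}. So FIRST(C) = {ε, false, id}.
FIRST(F): from F->S we get {ε, false, id, print}; from F->C we get {ε, false, id}; from F->ε we get {ε}. So FIRST(F) = {ε, false, id, print}.
FIRST(R): from R->C false print we get {false, id}; from R->ε we get {ε}. So FIRST(R) = {ε, false, id}.
FOLLOW(S) includes $ since S is the start symbol.
FOLLOW(F): in S->F print, F is followed by print with FIRST {print}. Thus FOLLOW(F) = {print}.
FOLLOW(S): in F->S, the suffix after S is empty, so FOLLOW(S) ⊇ FOLLOW(F) = {print}. Thus FOLLOW(S) = {$, print}.
FOLLOW(C): in S->C, the suffix after C is empty, so FOLLOW(C) ⊇ FOLLOW(S) = {$, print}; in F->C, the suffix after C is empty, so FOLLOW(C) ⊇ FOLLOW(F) = {print}; in R->C false print, C is followed by false print with FIRST {false}. Thus FOLLOW(C) = {$, false, print}.
FOLLOW(R): in C->R R R false (occurrence 1), R is followed by R R false with FIRST {false, id}; in C->R R R false (occurrence 2), R is followed by R false with FIRST {false, id}; in C->R R R false (occurrence 3), R is followed by false with FIRST {false}. Thus FOLLOW(R) = {false, id}.

{$, false, print}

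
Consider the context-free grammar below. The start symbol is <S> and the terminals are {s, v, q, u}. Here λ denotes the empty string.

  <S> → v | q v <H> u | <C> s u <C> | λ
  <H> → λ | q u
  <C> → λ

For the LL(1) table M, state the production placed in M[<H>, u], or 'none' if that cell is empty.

<H> → λ

FIRST(<H>) = {λ, q}
FIRST(<C>) = {λ}
FIRST(<S>) = {λ, q, s, v}  (via <C> s u <C>)
FOLLOW(<S>) includes $ since <S> is the start symbol.
FOLLOW(<H>): in <S>→q v <H> u, <H> is followed by u with FIRST {u}. Thus FOLLOW(<H>) = {u}.
For <H> → λ: FIRST(λ) = {λ}, so it goes in M[<H>, t] for t ∈ {}; since λ ∈ FIRST, also for every t ∈ FOLLOW(<H>) = {u}.
For <H> → q u: FIRST(q u) = {q}, so it goes in M[<H>, t] for t ∈ {q}.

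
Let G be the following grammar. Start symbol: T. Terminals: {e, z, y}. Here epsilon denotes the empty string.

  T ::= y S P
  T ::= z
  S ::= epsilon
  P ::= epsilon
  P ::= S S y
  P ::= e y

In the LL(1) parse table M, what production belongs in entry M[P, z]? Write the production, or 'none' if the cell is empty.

none

FIRST(T): from T::=y S P we get {y}; from T::=z we get {z}. So FIRST(T) = {y, z}.
FIRST(S): from S::=epsilon we get {epsilon}. So FIRST(S) = {epsilon}.
FIRST(P): from P::=epsilon we get {epsilon}; from P::=S S y we get {y}; from P::=e y we get {e}. So FIRST(P) = {epsilon, e, y}.
FOLLOW(T) includes $ since T is the start symbol.
FOLLOW(T): T appears on no right-hand side. Thus FOLLOW(T) = {$}.
FOLLOW(P): in T::=y S P, the suffix after P is empty, so FOLLOW(P) ⊇ FOLLOW(T) = {$}. Thus FOLLOW(P) = {$}.
For P ::= epsilon: FIRST(epsilon) = {epsilon}, so it goes in M[P, t] for t ∈ {}; since epsilon ∈ FIRST, also for every t ∈ FOLLOW(P) = {$}.
For P ::= S S y: FIRST(S S y) = {y}, so it goes in M[P, t] for t ∈ {y}.
For P ::= e y: FIRST(e y) = {e}, so it goes in M[P, t] for t ∈ {e}.
None of these place a production in M[P, z].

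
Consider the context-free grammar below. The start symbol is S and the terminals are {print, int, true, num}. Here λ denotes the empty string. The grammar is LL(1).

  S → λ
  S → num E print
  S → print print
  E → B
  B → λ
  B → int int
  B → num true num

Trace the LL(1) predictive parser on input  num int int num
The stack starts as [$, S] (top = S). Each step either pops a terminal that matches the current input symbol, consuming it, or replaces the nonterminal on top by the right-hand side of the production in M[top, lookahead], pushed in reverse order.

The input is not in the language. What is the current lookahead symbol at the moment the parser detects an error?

num

     Stack            Input              Action
  1  $ S              num int int num $  expand S → num E print
  2  $ print E num    num int int num $  match num
  3  $ print E        int int num $      expand E → B
  4  $ print B        int int num $      expand B → int int
  5  $ print int int  int int num $      match int
  6  $ print int      int num $          match int
  7  $ print          num $              error: top is terminal print but lookahead is num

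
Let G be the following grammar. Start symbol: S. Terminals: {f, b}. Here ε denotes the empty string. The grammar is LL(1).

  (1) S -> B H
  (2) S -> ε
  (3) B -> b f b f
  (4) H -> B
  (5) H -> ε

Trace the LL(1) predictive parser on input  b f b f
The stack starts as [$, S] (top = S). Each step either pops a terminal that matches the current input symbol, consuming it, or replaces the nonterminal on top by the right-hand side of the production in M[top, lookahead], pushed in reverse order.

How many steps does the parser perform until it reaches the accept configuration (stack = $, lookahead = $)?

     Stack        Input      Action
  1  $ S          b f b f $  expand S -> B H
  2  $ H B        b f b f $  expand B -> b f b f
  3  $ H f b f b  b f b f $  match b
  4  $ H f b f    f b f $    match f
  5  $ H f b      b f $      match b
  6  $ H f        f $        match f
  7  $ H          $          expand H -> ε
Accept reached after 7 steps.

7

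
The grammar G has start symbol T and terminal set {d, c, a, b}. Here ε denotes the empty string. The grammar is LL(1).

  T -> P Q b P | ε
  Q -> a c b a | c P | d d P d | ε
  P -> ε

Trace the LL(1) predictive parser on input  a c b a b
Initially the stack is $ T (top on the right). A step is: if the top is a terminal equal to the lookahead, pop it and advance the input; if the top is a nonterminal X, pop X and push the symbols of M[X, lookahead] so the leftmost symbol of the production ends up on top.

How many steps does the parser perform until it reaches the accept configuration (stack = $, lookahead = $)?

step 1: stack=$ T  input=a c b a b $  — expand T -> P Q b P
step 2: stack=$ P b Q P  input=a c b a b $  — expand P -> ε
step 3: stack=$ P b Q  input=a c b a b $  — expand Q -> a c b a
step 4: stack=$ P b a b c a  input=a c b a b $  — match a
step 5: stack=$ P b a b c  input=c b a b $  — match c
step 6: stack=$ P b a b  input=b a b $  — match b
step 7: stack=$ P b a  input=a b $  — match a
step 8: stack=$ P b  input=b $  — match b
step 9: stack=$ P  input=$  — expand P -> ε
Accept reached after 9 steps.

9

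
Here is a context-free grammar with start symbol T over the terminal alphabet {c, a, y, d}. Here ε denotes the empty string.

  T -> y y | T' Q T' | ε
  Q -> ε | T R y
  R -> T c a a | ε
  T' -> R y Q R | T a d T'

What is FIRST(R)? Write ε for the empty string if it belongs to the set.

{ε, a, c, y}

FIRST(T) = {ε, a, c, y}  (via T' Q T')
FIRST(R) = {ε, a, c, y}  (via T c a a)
FIRST(Q) = {ε, a, c, y}  (via T R y)
FIRST(T') = {a, c, y}  (via R y Q R, T a d T')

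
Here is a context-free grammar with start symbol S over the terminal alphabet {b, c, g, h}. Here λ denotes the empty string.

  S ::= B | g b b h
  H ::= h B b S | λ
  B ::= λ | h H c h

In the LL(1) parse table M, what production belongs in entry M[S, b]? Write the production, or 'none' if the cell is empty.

FIRST(H): from H::=h B b S we get {h}; from H::=λ we get {λ}. So FIRST(H) = {λ, h}.
FIRST(B): from B::=λ we get {λ}; from B::=h H c h we get {h}. So FIRST(B) = {λ, h}.
FIRST(S): from S::=B we get {λ, h}; from S::=g b b h we get {g}. So FIRST(S) = {λ, g, h}.
FOLLOW(S) includes $ since S is the start symbol.
FOLLOW(H): in B::=h H c h, H is followed by c h with FIRST {c}. Thus FOLLOW(H) = {c}.
FOLLOW(S): in H::=h B b S, the suffix after S is empty, so FOLLOW(S) ⊇ FOLLOW(H) = {c}. Thus FOLLOW(S) = {$, c}.
For S ::= B: FIRST(B) = {λ, h}, so it goes in M[S, t] for t ∈ {h}; since λ ∈ FIRST, also for every t ∈ FOLLOW(S) = {$, c}.
For S ::= g b b h: FIRST(g b b h) = {g}, so it goes in M[S, t] for t ∈ {g}.
None of these place a production in M[S, b].

none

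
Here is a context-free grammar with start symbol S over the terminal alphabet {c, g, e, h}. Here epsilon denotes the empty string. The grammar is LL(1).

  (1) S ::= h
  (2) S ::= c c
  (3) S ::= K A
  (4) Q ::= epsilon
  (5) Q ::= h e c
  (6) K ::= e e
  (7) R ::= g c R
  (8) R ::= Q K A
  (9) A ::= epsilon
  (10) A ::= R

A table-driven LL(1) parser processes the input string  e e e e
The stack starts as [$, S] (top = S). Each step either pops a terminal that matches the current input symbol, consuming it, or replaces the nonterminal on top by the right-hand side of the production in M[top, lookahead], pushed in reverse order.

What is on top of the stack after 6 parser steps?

step 1: stack=$ S  input=e e e e $  — expand S ::= K A
step 2: stack=$ A K  input=e e e e $  — expand K ::= e e
step 3: stack=$ A e e  input=e e e e $  — match e
step 4: stack=$ A e  input=e e e $  — match e
step 5: stack=$ A  input=e e $  — expand A ::= R
step 6: stack=$ R  input=e e $  — expand R ::= Q K A
Stack after step 6: $ A K Q (top = Q).

Q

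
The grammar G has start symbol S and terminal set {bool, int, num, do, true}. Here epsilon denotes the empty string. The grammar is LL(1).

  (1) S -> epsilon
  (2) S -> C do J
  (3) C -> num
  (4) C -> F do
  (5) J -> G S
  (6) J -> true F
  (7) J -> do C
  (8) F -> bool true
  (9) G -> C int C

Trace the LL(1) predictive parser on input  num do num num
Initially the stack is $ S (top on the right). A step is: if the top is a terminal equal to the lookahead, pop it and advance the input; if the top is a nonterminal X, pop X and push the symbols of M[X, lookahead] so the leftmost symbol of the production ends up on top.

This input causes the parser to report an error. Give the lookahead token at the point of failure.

num

step 1: stack=$ S  input=num do num num $  — expand S -> C do J
step 2: stack=$ J do C  input=num do num num $  — expand C -> num
step 3: stack=$ J do num  input=num do num num $  — match num
step 4: stack=$ J do  input=do num num $  — match do
step 5: stack=$ J  input=num num $  — expand J -> G S
step 6: stack=$ S G  input=num num $  — expand G -> C int C
step 7: stack=$ S C int C  input=num num $  — expand C -> num
step 8: stack=$ S C int num  input=num num $  — match num
step 9: stack=$ S C int  input=num $  — error: top is terminal int but lookahead is num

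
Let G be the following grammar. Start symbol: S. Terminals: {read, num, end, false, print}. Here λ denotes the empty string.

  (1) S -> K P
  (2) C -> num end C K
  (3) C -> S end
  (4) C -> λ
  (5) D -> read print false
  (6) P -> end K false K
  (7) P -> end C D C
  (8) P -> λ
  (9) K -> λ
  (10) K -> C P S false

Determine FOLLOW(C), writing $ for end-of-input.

{$, end, false, num, read}

FIRST(D): from D->read print false we get {read}. So FIRST(D) = {read}.
FIRST(P): from P->end K false K we get {end}; from P->end C D C we get {end}; from P->λ we get {λ}. So FIRST(P) = {λ, end}.
FIRST(S): from S->K P we get {λ, end, false, num}. So FIRST(S) = {λ, end, false, num}.
FIRST(C): from C->num end C K we get {num}; from C->S end we get {end, false, num}; from C->λ we get {λ}. So FIRST(C) = {λ, end, false, num}.
FIRST(K): from K->λ we get {λ}; from K->C P S false we get {end, false, num}. So FIRST(K) = {λ, end, false, num}.
FOLLOW(S) includes $ since S is the start symbol.
FOLLOW(S): in C->S end, S is followed by end with FIRST {end}; in K->C P S false, S is followed by false with FIRST {false}. Thus FOLLOW(S) = {$, end, false}.
FOLLOW(P): in S->K P, the suffix after P is empty, so FOLLOW(P) ⊇ FOLLOW(S) = {$, end, false}; in K->C P S false, P is followed by S false with FIRST {end, false, num}. Thus FOLLOW(P) = {$, end, false, num}.
FOLLOW(C): in C->num end C K, C is followed by K with FIRST {λ, end, false, num}; in C->num end C K, the suffix after C is nullable (adds nothing new); in P->end C D C (occurrence 1), C is followed by D C with FIRST {read}; in P->end C D C (occurrence 2), the suffix after C is empty, so FOLLOW(C) ⊇ FOLLOW(P) = {$, end, false, num}; in K->C P S false, C is followed by P S false with FIRST {end, false, num}. Thus FOLLOW(C) = {$, end, false, num, read}.
FOLLOW(D): in P->end C D C, D is followed by C with FIRST {λ, end, false, num}; in P->end C D C, the suffix after D is nullable, so FOLLOW(D) ⊇ FOLLOW(P) = {$, end, false, num}. Thus FOLLOW(D) = {$, end, false, num}.
FOLLOW(K): in S->K P, K is followed by P with FIRST {λ, end}; in S->K P, the suffix after K is nullable, so FOLLOW(K) ⊇ FOLLOW(S) = {$, end, false}; in C->num end C K, the suffix after K is empty, so FOLLOW(K) ⊇ FOLLOW(C) = {$, end, false, num, read}; in P->end K false K (occurrence 1), K is followed by false K with FIRST {false}; in P->end K false K (occurrence 2), the suffix after K is empty, so FOLLOW(K) ⊇ FOLLOW(P) = {$, end, false, num}. Thus FOLLOW(K) = {$, end, false, num, read}.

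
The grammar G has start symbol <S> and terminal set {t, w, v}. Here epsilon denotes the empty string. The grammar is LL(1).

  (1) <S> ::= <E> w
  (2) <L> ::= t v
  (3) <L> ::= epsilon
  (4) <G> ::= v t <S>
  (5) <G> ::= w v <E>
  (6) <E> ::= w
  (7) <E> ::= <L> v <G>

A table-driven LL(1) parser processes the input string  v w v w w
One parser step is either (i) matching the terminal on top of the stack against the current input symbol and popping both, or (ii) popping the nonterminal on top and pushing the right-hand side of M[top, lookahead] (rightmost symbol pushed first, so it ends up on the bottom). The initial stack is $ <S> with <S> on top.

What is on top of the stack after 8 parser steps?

w

     Stack          Input        Action
  1  $ <S>          v w v w w $  expand <S> ::= <E> w
  2  $ w <E>        v w v w w $  expand <E> ::= <L> v <G>
  3  $ w <G> v <L>  v w v w w $  expand <L> ::= epsilon
  4  $ w <G> v      v w v w w $  match v
  5  $ w <G>        w v w w $    expand <G> ::= w v <E>
  6  $ w <E> v w    w v w w $    match w
  7  $ w <E> v      v w w $      match v
  8  $ w <E>        w w $        expand <E> ::= w
Stack after step 8: $ w w (top = w).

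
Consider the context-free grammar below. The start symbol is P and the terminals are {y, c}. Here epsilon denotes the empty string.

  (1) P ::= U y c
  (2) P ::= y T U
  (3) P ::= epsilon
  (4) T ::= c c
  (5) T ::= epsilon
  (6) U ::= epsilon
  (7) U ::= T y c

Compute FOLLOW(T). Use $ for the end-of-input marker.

{$, c, y}

FIRST(T): from T::=c c we get {c}; from T::=epsilon we get {epsilon}. So FIRST(T) = {epsilon, c}.
FIRST(U): from U::=epsilon we get {epsilon}; from U::=T y c we get {c, y}. So FIRST(U) = {epsilon, c, y}.
FIRST(P): from P::=U y c we get {c, y}; from P::=y T U we get {y}; from P::=epsilon we get {epsilon}. So FIRST(P) = {epsilon, c, y}.
FOLLOW(P) includes $ since P is the start symbol.
FOLLOW(P): P appears on no right-hand side. Thus FOLLOW(P) = {$}.
FOLLOW(T): in P::=y T U, T is followed by U with FIRST {epsilon, c, y}; in P::=y T U, the suffix after T is nullable, so FOLLOW(T) ⊇ FOLLOW(P) = {$}; in U::=T y c, T is followed by y c with FIRST {y}. Thus FOLLOW(T) = {$, c, y}.
FOLLOW(U): in P::=U y c, U is followed by y c with FIRST {y}; in P::=y T U, the suffix after U is empty, so FOLLOW(U) ⊇ FOLLOW(P) = {$}. Thus FOLLOW(U) = {$, y}.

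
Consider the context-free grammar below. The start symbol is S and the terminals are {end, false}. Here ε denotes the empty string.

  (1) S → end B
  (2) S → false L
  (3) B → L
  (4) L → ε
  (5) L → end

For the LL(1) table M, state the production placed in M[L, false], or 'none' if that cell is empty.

none

FIRST(S): from S→end B we get {end}; from S→false L we get {false}. So FIRST(S) = {end, false}.
FIRST(L): from L→ε we get {ε}; from L→end we get {end}. So FIRST(L) = {ε, end}.
FIRST(B): from B→L we get {ε, end}. So FIRST(B) = {ε, end}.
FOLLOW(S) includes $ since S is the start symbol.
FOLLOW(S): S appears on no right-hand side. Thus FOLLOW(S) = {$}.
FOLLOW(B): in S→end B, the suffix after B is empty, so FOLLOW(B) ⊇ FOLLOW(S) = {$}. Thus FOLLOW(B) = {$}.
FOLLOW(L): in S→false L, the suffix after L is empty, so FOLLOW(L) ⊇ FOLLOW(S) = {$}; in B→L, the suffix after L is empty, so FOLLOW(L) ⊇ FOLLOW(B) = {$}. Thus FOLLOW(L) = {$}.
For L → ε: FIRST(ε) = {ε}, so it goes in M[L, t] for t ∈ {}; since ε ∈ FIRST, also for every t ∈ FOLLOW(L) = {$}.
For L → end: FIRST(end) = {end}, so it goes in M[L, t] for t ∈ {end}.
None of these place a production in M[L, false].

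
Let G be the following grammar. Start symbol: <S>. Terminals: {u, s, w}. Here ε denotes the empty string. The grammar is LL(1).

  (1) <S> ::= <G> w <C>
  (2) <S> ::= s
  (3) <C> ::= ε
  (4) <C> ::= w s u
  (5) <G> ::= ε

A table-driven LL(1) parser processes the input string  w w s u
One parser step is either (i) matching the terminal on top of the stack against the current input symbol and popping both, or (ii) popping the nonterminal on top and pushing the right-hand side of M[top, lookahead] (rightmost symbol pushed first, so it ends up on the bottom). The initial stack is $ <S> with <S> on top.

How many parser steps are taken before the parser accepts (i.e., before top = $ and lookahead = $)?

step 1: stack=$ <S>  input=w w s u $  — expand <S> ::= <G> w <C>
step 2: stack=$ <C> w <G>  input=w w s u $  — expand <G> ::= ε
step 3: stack=$ <C> w  input=w w s u $  — match w
step 4: stack=$ <C>  input=w s u $  — expand <C> ::= w s u
step 5: stack=$ u s w  input=w s u $  — match w
step 6: stack=$ u s  input=s u $  — match s
step 7: stack=$ u  input=u $  — match u
Accept reached after 7 steps.

7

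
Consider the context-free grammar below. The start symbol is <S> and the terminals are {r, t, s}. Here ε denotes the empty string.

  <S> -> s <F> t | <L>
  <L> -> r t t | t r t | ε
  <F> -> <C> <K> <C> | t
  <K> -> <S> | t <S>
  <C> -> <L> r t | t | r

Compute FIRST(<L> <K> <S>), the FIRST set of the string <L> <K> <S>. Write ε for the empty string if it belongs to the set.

FIRST(<L>): from <L>->r t t we get {r}; from <L>->t r t we get {t}; from <L>->ε we get {ε}. So FIRST(<L>) = {ε, r, t}.
FIRST(<S>): from <S>->s <F> t we get {s}; from <S>-><L> we get {ε, r, t}. So FIRST(<S>) = {ε, r, s, t}.
FIRST(<C>): from <C>-><L> r t we get {r, t}; from <C>->t we get {t}; from <C>->r we get {r}. So FIRST(<C>) = {r, t}.
FIRST(<F>): from <F>-><C> <K> <C> we get {r, t}; from <F>->t we get {t}. So FIRST(<F>) = {r, t}.
FIRST(<K>): from <K>-><S> we get {ε, r, s, t}; from <K>->t <S> we get {t}. So FIRST(<K>) = {ε, r, s, t}.
FIRST(<L> <K> <S>): take FIRST of each symbol in turn, carrying on past any symbol whose FIRST contains ε; result {ε, r, s, t}.

{ε, r, s, t}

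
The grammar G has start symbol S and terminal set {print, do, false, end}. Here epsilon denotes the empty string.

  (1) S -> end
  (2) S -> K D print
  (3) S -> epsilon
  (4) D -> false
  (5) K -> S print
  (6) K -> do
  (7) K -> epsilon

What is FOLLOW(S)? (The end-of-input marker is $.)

FIRST(D) = {false}
FIRST(S) = {epsilon, do, end, false, print}  (via K D print)
FIRST(K) = {epsilon, do, end, false, print}  (via S print)
FOLLOW(S) includes $ since S is the start symbol.
FOLLOW(S): in K->S print, S is followed by print with FIRST {print}. Thus FOLLOW(S) = {$, print}.
FOLLOW(D): in S->K D print, D is followed by print with FIRST {print}. Thus FOLLOW(D) = {print}.
FOLLOW(K): in S->K D print, K is followed by D print with FIRST {false}. Thus FOLLOW(K) = {false}.

{$, print}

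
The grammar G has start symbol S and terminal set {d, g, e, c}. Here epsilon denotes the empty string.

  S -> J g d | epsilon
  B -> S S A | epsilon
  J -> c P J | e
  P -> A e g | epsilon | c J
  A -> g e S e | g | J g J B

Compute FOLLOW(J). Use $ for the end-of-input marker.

FIRST(J): from J->c P J we get {c}; from J->e we get {e}. So FIRST(J) = {c, e}.
FIRST(S): from S->J g d we get {c, e}; from S->epsilon we get {epsilon}. So FIRST(S) = {epsilon, c, e}.
FIRST(A): from A->g e S e we get {g}; from A->g we get {g}; from A->J g J B we get {c, e}. So FIRST(A) = {c, e, g}.
FIRST(B): from B->S S A we get {c, e, g}; from B->epsilon we get {epsilon}. So FIRST(B) = {epsilon, c, e, g}.
FIRST(P): from P->A e g we get {c, e, g}; from P->epsilon we get {epsilon}; from P->c J we get {c}. So FIRST(P) = {epsilon, c, e, g}.
FOLLOW(S) includes $ since S is the start symbol.
FOLLOW(S): in B->S S A (occurrence 1), S is followed by S A with FIRST {c, e, g}; in B->S S A (occurrence 2), S is followed by A with FIRST {c, e, g}; in A->g e S e, S is followed by e with FIRST {e}. Thus FOLLOW(S) = {$, c, e, g}.
FOLLOW(P): in J->c P J, P is followed by J with FIRST {c, e}. Thus FOLLOW(P) = {c, e}.
FOLLOW(B): in A->J g J B, the suffix after B is empty, so FOLLOW(B) ⊇ FOLLOW(A) = {e}. Thus FOLLOW(B) = {e}.
FOLLOW(A): in B->S S A, the suffix after A is empty, so FOLLOW(A) ⊇ FOLLOW(B) = {e}; in P->A e g, A is followed by e g with FIRST {e}. Thus FOLLOW(A) = {e}.
FOLLOW(J): in S->J g d, J is followed by g d with FIRST {g}; in J->c P J, the suffix after J is empty (adds nothing new); in P->c J, the suffix after J is empty, so FOLLOW(J) ⊇ FOLLOW(P) = {c, e}; in A->J g J B (occurrence 1), J is followed by g J B with FIRST {g}; in A->J g J B (occurrence 2), J is followed by B with FIRST {epsilon, c, e, g}; in A->J g J B (occurrence 2), the suffix after J is nullable, so FOLLOW(J) ⊇ FOLLOW(A) = {e}. Thus FOLLOW(J) = {c, e, g}.

{c, e, g}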